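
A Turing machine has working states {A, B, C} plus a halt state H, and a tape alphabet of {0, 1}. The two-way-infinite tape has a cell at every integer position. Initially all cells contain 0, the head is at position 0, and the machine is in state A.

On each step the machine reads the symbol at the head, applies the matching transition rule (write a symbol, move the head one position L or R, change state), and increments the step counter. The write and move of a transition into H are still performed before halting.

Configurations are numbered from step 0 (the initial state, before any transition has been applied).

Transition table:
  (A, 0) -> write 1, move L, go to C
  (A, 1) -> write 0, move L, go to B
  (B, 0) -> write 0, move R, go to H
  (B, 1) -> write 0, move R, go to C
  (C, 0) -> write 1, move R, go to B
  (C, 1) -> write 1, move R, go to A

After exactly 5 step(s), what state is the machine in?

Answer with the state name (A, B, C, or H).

Step 1: in state A at pos 0, read 0 -> (A,0)->write 1,move L,goto C. Now: state=C, head=-1, tape[-2..1]=0010 (head:  ^)
Step 2: in state C at pos -1, read 0 -> (C,0)->write 1,move R,goto B. Now: state=B, head=0, tape[-2..1]=0110 (head:   ^)
Step 3: in state B at pos 0, read 1 -> (B,1)->write 0,move R,goto C. Now: state=C, head=1, tape[-2..2]=01000 (head:    ^)
Step 4: in state C at pos 1, read 0 -> (C,0)->write 1,move R,goto B. Now: state=B, head=2, tape[-2..3]=010100 (head:     ^)
Step 5: in state B at pos 2, read 0 -> (B,0)->write 0,move R,goto H. Now: state=H, head=3, tape[-2..4]=0101000 (head:      ^)

Answer: H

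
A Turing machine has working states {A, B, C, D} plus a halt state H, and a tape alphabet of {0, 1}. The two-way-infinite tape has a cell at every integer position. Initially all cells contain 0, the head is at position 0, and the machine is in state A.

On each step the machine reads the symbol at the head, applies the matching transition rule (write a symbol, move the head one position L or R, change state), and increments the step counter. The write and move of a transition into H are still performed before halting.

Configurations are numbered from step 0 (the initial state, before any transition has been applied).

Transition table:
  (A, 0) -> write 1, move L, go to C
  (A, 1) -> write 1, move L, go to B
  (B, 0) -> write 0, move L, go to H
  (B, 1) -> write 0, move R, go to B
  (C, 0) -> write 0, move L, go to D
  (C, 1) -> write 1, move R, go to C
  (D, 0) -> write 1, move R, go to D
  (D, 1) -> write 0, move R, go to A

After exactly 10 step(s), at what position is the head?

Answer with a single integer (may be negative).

Step 1: in state A at pos 0, read 0 -> (A,0)->write 1,move L,goto C. Now: state=C, head=-1, tape[-2..1]=0010 (head:  ^)
Step 2: in state C at pos -1, read 0 -> (C,0)->write 0,move L,goto D. Now: state=D, head=-2, tape[-3..1]=00010 (head:  ^)
Step 3: in state D at pos -2, read 0 -> (D,0)->write 1,move R,goto D. Now: state=D, head=-1, tape[-3..1]=01010 (head:   ^)
Step 4: in state D at pos -1, read 0 -> (D,0)->write 1,move R,goto D. Now: state=D, head=0, tape[-3..1]=01110 (head:    ^)
Step 5: in state D at pos 0, read 1 -> (D,1)->write 0,move R,goto A. Now: state=A, head=1, tape[-3..2]=011000 (head:     ^)
Step 6: in state A at pos 1, read 0 -> (A,0)->write 1,move L,goto C. Now: state=C, head=0, tape[-3..2]=011010 (head:    ^)
Step 7: in state C at pos 0, read 0 -> (C,0)->write 0,move L,goto D. Now: state=D, head=-1, tape[-3..2]=011010 (head:   ^)
Step 8: in state D at pos -1, read 1 -> (D,1)->write 0,move R,goto A. Now: state=A, head=0, tape[-3..2]=010010 (head:    ^)
Step 9: in state A at pos 0, read 0 -> (A,0)->write 1,move L,goto C. Now: state=C, head=-1, tape[-3..2]=010110 (head:   ^)
Step 10: in state C at pos -1, read 0 -> (C,0)->write 0,move L,goto D. Now: state=D, head=-2, tape[-3..2]=010110 (head:  ^)

Answer: -2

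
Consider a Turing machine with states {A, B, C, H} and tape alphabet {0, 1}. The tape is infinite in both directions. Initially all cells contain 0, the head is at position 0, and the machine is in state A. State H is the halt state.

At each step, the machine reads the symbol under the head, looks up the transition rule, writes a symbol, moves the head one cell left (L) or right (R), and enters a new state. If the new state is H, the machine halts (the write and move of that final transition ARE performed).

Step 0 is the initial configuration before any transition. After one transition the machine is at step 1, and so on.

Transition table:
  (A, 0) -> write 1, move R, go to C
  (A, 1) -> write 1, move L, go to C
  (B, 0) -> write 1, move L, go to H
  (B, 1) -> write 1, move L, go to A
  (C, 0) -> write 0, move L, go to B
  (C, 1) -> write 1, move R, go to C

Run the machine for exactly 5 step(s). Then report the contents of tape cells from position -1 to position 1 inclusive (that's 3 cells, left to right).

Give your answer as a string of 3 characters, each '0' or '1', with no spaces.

Answer: 110

Derivation:
Step 1: in state A at pos 0, read 0 -> (A,0)->write 1,move R,goto C. Now: state=C, head=1, tape[-1..2]=0100 (head:   ^)
Step 2: in state C at pos 1, read 0 -> (C,0)->write 0,move L,goto B. Now: state=B, head=0, tape[-1..2]=0100 (head:  ^)
Step 3: in state B at pos 0, read 1 -> (B,1)->write 1,move L,goto A. Now: state=A, head=-1, tape[-2..2]=00100 (head:  ^)
Step 4: in state A at pos -1, read 0 -> (A,0)->write 1,move R,goto C. Now: state=C, head=0, tape[-2..2]=01100 (head:   ^)
Step 5: in state C at pos 0, read 1 -> (C,1)->write 1,move R,goto C. Now: state=C, head=1, tape[-2..2]=01100 (head:    ^)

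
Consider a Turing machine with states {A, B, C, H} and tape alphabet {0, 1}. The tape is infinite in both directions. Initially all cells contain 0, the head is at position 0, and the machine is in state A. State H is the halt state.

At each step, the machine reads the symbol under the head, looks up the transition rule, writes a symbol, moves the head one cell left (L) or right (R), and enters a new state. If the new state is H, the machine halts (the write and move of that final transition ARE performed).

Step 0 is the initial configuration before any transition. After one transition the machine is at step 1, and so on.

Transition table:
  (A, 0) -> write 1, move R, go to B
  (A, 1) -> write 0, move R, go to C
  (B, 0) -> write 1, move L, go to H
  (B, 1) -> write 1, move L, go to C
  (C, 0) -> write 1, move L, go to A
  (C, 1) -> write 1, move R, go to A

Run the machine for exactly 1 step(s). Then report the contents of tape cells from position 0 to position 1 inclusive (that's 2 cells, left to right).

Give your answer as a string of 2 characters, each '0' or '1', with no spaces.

Answer: 10

Derivation:
Step 1: in state A at pos 0, read 0 -> (A,0)->write 1,move R,goto B. Now: state=B, head=1, tape[-1..2]=0100 (head:   ^)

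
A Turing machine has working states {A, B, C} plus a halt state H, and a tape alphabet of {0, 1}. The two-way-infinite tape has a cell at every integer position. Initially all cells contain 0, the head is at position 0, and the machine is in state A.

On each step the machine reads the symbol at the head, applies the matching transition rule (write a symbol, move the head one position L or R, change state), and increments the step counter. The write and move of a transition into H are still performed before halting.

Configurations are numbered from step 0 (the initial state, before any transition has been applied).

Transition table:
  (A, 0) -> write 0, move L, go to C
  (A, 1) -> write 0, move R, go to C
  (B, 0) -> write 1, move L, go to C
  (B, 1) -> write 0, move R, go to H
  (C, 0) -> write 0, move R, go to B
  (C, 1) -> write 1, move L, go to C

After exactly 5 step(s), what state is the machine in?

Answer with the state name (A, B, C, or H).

Answer: H

Derivation:
Step 1: in state A at pos 0, read 0 -> (A,0)->write 0,move L,goto C. Now: state=C, head=-1, tape[-2..1]=0000 (head:  ^)
Step 2: in state C at pos -1, read 0 -> (C,0)->write 0,move R,goto B. Now: state=B, head=0, tape[-2..1]=0000 (head:   ^)
Step 3: in state B at pos 0, read 0 -> (B,0)->write 1,move L,goto C. Now: state=C, head=-1, tape[-2..1]=0010 (head:  ^)
Step 4: in state C at pos -1, read 0 -> (C,0)->write 0,move R,goto B. Now: state=B, head=0, tape[-2..1]=0010 (head:   ^)
Step 5: in state B at pos 0, read 1 -> (B,1)->write 0,move R,goto H. Now: state=H, head=1, tape[-2..2]=00000 (head:    ^)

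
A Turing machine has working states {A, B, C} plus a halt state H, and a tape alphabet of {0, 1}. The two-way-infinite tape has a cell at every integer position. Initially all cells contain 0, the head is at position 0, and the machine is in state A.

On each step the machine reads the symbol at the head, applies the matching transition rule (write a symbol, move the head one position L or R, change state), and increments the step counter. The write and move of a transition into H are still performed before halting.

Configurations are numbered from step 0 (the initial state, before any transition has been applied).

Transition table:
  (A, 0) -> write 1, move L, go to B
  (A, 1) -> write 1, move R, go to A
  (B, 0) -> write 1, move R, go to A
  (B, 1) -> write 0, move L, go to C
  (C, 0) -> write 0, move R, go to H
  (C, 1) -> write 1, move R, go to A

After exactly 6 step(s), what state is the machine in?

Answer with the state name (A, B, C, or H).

Step 1: in state A at pos 0, read 0 -> (A,0)->write 1,move L,goto B. Now: state=B, head=-1, tape[-2..1]=0010 (head:  ^)
Step 2: in state B at pos -1, read 0 -> (B,0)->write 1,move R,goto A. Now: state=A, head=0, tape[-2..1]=0110 (head:   ^)
Step 3: in state A at pos 0, read 1 -> (A,1)->write 1,move R,goto A. Now: state=A, head=1, tape[-2..2]=01100 (head:    ^)
Step 4: in state A at pos 1, read 0 -> (A,0)->write 1,move L,goto B. Now: state=B, head=0, tape[-2..2]=01110 (head:   ^)
Step 5: in state B at pos 0, read 1 -> (B,1)->write 0,move L,goto C. Now: state=C, head=-1, tape[-2..2]=01010 (head:  ^)
Step 6: in state C at pos -1, read 1 -> (C,1)->write 1,move R,goto A. Now: state=A, head=0, tape[-2..2]=01010 (head:   ^)

Answer: A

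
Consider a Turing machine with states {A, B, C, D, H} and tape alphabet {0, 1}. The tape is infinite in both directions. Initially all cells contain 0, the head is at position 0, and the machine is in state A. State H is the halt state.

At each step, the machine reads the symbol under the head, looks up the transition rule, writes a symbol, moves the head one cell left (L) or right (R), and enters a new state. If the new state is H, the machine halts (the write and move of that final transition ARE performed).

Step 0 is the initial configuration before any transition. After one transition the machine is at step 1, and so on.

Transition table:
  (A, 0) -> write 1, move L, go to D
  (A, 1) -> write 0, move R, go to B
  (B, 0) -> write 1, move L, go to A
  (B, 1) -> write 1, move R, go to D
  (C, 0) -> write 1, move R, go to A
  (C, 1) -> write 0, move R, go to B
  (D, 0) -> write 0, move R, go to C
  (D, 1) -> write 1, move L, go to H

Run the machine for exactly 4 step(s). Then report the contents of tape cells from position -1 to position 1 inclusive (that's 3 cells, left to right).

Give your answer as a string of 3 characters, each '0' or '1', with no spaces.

Answer: 001

Derivation:
Step 1: in state A at pos 0, read 0 -> (A,0)->write 1,move L,goto D. Now: state=D, head=-1, tape[-2..1]=0010 (head:  ^)
Step 2: in state D at pos -1, read 0 -> (D,0)->write 0,move R,goto C. Now: state=C, head=0, tape[-2..1]=0010 (head:   ^)
Step 3: in state C at pos 0, read 1 -> (C,1)->write 0,move R,goto B. Now: state=B, head=1, tape[-2..2]=00000 (head:    ^)
Step 4: in state B at pos 1, read 0 -> (B,0)->write 1,move L,goto A. Now: state=A, head=0, tape[-2..2]=00010 (head:   ^)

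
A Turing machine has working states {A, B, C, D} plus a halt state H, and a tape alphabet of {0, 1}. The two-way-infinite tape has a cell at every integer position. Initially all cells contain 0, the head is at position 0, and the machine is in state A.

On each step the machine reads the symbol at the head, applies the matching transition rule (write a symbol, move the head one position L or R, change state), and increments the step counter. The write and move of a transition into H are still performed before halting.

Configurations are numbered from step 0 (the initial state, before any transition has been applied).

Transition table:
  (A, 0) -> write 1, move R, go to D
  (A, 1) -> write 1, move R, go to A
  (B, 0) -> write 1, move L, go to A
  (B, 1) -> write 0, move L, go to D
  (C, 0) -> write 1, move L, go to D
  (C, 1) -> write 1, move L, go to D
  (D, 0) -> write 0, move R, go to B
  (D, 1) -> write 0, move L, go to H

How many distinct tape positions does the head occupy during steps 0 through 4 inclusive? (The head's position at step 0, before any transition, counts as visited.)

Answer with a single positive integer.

Answer: 3

Derivation:
Step 1: in state A at pos 0, read 0 -> (A,0)->write 1,move R,goto D. Now: state=D, head=1, tape[-1..2]=0100 (head:   ^)
Step 2: in state D at pos 1, read 0 -> (D,0)->write 0,move R,goto B. Now: state=B, head=2, tape[-1..3]=01000 (head:    ^)
Step 3: in state B at pos 2, read 0 -> (B,0)->write 1,move L,goto A. Now: state=A, head=1, tape[-1..3]=01010 (head:   ^)
Step 4: in state A at pos 1, read 0 -> (A,0)->write 1,move R,goto D. Now: state=D, head=2, tape[-1..3]=01110 (head:    ^)
Head positions at steps 0..4: starting at 0, distinct positions visited = {0, 1, 2} -> 3 position(s)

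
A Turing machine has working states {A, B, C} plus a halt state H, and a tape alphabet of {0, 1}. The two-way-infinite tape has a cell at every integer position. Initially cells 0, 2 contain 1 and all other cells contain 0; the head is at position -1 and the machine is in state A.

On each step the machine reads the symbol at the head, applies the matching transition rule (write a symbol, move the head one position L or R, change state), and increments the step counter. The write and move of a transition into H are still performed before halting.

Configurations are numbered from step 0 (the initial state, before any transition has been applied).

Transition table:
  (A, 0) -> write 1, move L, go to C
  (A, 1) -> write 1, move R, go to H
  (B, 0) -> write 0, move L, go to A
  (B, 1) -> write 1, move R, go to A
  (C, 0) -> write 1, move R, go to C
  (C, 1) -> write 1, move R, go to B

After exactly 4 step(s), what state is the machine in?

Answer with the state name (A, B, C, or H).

Answer: A

Derivation:
Step 1: in state A at pos -1, read 0 -> (A,0)->write 1,move L,goto C. Now: state=C, head=-2, tape[-3..3]=0011010 (head:  ^)
Step 2: in state C at pos -2, read 0 -> (C,0)->write 1,move R,goto C. Now: state=C, head=-1, tape[-3..3]=0111010 (head:   ^)
Step 3: in state C at pos -1, read 1 -> (C,1)->write 1,move R,goto B. Now: state=B, head=0, tape[-3..3]=0111010 (head:    ^)
Step 4: in state B at pos 0, read 1 -> (B,1)->write 1,move R,goto A. Now: state=A, head=1, tape[-3..3]=0111010 (head:     ^)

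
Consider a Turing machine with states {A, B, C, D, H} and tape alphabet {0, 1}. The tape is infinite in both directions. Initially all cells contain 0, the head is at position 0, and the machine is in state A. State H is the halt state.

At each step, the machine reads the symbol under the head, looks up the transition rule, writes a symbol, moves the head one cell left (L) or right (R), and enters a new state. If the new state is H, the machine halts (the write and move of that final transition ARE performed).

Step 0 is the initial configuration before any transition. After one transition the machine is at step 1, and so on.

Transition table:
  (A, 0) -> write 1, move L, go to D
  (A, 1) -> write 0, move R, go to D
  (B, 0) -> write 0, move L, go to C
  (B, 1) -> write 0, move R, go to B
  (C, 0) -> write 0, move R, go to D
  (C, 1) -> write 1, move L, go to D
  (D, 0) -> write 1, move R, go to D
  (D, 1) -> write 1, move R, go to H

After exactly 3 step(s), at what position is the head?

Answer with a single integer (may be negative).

Answer: 1

Derivation:
Step 1: in state A at pos 0, read 0 -> (A,0)->write 1,move L,goto D. Now: state=D, head=-1, tape[-2..1]=0010 (head:  ^)
Step 2: in state D at pos -1, read 0 -> (D,0)->write 1,move R,goto D. Now: state=D, head=0, tape[-2..1]=0110 (head:   ^)
Step 3: in state D at pos 0, read 1 -> (D,1)->write 1,move R,goto H. Now: state=H, head=1, tape[-2..2]=01100 (head:    ^)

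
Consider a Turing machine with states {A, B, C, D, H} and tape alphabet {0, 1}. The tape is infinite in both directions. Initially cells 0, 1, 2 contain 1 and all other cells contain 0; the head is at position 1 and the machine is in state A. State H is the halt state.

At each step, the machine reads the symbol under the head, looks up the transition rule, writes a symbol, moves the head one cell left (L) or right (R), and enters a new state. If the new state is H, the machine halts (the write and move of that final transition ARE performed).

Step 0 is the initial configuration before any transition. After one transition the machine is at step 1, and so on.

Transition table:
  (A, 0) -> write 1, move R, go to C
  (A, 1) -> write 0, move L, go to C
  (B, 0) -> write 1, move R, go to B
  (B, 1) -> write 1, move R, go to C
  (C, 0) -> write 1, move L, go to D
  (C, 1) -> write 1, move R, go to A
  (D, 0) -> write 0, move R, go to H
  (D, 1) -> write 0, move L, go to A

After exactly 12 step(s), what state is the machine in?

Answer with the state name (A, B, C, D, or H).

Step 1: in state A at pos 1, read 1 -> (A,1)->write 0,move L,goto C. Now: state=C, head=0, tape[-1..3]=01010 (head:  ^)
Step 2: in state C at pos 0, read 1 -> (C,1)->write 1,move R,goto A. Now: state=A, head=1, tape[-1..3]=01010 (head:   ^)
Step 3: in state A at pos 1, read 0 -> (A,0)->write 1,move R,goto C. Now: state=C, head=2, tape[-1..3]=01110 (head:    ^)
Step 4: in state C at pos 2, read 1 -> (C,1)->write 1,move R,goto A. Now: state=A, head=3, tape[-1..4]=011100 (head:     ^)
Step 5: in state A at pos 3, read 0 -> (A,0)->write 1,move R,goto C. Now: state=C, head=4, tape[-1..5]=0111100 (head:      ^)
Step 6: in state C at pos 4, read 0 -> (C,0)->write 1,move L,goto D. Now: state=D, head=3, tape[-1..5]=0111110 (head:     ^)
Step 7: in state D at pos 3, read 1 -> (D,1)->write 0,move L,goto A. Now: state=A, head=2, tape[-1..5]=0111010 (head:    ^)
Step 8: in state A at pos 2, read 1 -> (A,1)->write 0,move L,goto C. Now: state=C, head=1, tape[-1..5]=0110010 (head:   ^)
Step 9: in state C at pos 1, read 1 -> (C,1)->write 1,move R,goto A. Now: state=A, head=2, tape[-1..5]=0110010 (head:    ^)
Step 10: in state A at pos 2, read 0 -> (A,0)->write 1,move R,goto C. Now: state=C, head=3, tape[-1..5]=0111010 (head:     ^)
Step 11: in state C at pos 3, read 0 -> (C,0)->write 1,move L,goto D. Now: state=D, head=2, tape[-1..5]=0111110 (head:    ^)
Step 12: in state D at pos 2, read 1 -> (D,1)->write 0,move L,goto A. Now: state=A, head=1, tape[-1..5]=0110110 (head:   ^)

Answer: A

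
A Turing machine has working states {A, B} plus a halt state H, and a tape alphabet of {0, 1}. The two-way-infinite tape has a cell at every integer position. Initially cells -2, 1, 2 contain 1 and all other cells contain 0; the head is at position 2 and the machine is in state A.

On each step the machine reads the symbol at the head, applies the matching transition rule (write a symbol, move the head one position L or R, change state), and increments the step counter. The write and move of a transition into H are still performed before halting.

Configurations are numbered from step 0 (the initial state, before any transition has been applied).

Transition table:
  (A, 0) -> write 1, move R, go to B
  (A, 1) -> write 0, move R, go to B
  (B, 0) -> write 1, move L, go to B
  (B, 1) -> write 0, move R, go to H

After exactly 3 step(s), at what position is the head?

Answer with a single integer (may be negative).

Step 1: in state A at pos 2, read 1 -> (A,1)->write 0,move R,goto B. Now: state=B, head=3, tape[-3..4]=01001000 (head:       ^)
Step 2: in state B at pos 3, read 0 -> (B,0)->write 1,move L,goto B. Now: state=B, head=2, tape[-3..4]=01001010 (head:      ^)
Step 3: in state B at pos 2, read 0 -> (B,0)->write 1,move L,goto B. Now: state=B, head=1, tape[-3..4]=01001110 (head:     ^)

Answer: 1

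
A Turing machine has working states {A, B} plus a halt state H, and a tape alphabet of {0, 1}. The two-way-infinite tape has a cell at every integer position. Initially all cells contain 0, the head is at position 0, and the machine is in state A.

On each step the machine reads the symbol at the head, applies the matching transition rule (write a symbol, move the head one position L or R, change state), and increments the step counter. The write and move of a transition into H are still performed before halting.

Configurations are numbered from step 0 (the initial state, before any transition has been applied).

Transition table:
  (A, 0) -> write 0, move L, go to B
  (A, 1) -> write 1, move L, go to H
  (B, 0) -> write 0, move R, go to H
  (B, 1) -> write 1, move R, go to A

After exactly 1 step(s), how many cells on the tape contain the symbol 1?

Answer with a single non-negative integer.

Answer: 0

Derivation:
Step 1: in state A at pos 0, read 0 -> (A,0)->write 0,move L,goto B. Now: state=B, head=-1, tape[-2..1]=0000 (head:  ^)
No cell contains 1 after step 1 -> 0 cell(s)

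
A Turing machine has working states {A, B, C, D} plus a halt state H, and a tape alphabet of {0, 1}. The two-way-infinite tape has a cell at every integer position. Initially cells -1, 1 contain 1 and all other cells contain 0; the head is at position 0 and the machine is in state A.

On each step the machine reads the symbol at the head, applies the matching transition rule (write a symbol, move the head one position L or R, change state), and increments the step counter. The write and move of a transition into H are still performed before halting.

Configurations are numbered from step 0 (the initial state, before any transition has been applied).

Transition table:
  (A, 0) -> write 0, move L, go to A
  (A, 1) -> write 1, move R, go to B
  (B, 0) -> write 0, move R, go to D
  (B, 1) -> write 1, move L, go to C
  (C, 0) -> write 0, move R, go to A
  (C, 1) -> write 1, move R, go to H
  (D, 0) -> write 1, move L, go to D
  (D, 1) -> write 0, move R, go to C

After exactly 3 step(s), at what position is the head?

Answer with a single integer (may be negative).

Step 1: in state A at pos 0, read 0 -> (A,0)->write 0,move L,goto A. Now: state=A, head=-1, tape[-2..2]=01010 (head:  ^)
Step 2: in state A at pos -1, read 1 -> (A,1)->write 1,move R,goto B. Now: state=B, head=0, tape[-2..2]=01010 (head:   ^)
Step 3: in state B at pos 0, read 0 -> (B,0)->write 0,move R,goto D. Now: state=D, head=1, tape[-2..2]=01010 (head:    ^)

Answer: 1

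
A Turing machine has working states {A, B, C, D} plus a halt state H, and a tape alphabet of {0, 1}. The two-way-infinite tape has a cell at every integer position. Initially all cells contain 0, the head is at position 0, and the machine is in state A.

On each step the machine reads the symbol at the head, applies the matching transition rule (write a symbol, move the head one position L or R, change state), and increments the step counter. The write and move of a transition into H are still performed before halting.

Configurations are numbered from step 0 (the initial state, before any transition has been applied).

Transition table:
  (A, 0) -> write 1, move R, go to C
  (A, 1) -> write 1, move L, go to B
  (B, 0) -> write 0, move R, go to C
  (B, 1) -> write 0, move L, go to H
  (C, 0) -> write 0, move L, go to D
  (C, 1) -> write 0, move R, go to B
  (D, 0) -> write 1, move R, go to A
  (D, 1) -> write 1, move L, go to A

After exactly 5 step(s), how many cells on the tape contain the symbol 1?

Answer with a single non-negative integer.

Step 1: in state A at pos 0, read 0 -> (A,0)->write 1,move R,goto C. Now: state=C, head=1, tape[-1..2]=0100 (head:   ^)
Step 2: in state C at pos 1, read 0 -> (C,0)->write 0,move L,goto D. Now: state=D, head=0, tape[-1..2]=0100 (head:  ^)
Step 3: in state D at pos 0, read 1 -> (D,1)->write 1,move L,goto A. Now: state=A, head=-1, tape[-2..2]=00100 (head:  ^)
Step 4: in state A at pos -1, read 0 -> (A,0)->write 1,move R,goto C. Now: state=C, head=0, tape[-2..2]=01100 (head:   ^)
Step 5: in state C at pos 0, read 1 -> (C,1)->write 0,move R,goto B. Now: state=B, head=1, tape[-2..2]=01000 (head:    ^)
Cells containing 1 after step 5: {-1} -> 1 cell(s)

Answer: 1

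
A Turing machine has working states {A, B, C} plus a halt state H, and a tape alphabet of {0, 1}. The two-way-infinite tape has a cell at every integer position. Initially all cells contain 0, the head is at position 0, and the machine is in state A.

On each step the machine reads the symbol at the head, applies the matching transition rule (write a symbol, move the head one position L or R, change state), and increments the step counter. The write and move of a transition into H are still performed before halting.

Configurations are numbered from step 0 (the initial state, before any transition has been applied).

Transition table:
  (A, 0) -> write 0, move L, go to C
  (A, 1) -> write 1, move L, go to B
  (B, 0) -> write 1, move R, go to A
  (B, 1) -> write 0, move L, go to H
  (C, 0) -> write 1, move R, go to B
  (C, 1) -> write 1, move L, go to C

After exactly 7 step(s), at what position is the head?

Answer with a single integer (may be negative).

Answer: -1

Derivation:
Step 1: in state A at pos 0, read 0 -> (A,0)->write 0,move L,goto C. Now: state=C, head=-1, tape[-2..1]=0000 (head:  ^)
Step 2: in state C at pos -1, read 0 -> (C,0)->write 1,move R,goto B. Now: state=B, head=0, tape[-2..1]=0100 (head:   ^)
Step 3: in state B at pos 0, read 0 -> (B,0)->write 1,move R,goto A. Now: state=A, head=1, tape[-2..2]=01100 (head:    ^)
Step 4: in state A at pos 1, read 0 -> (A,0)->write 0,move L,goto C. Now: state=C, head=0, tape[-2..2]=01100 (head:   ^)
Step 5: in state C at pos 0, read 1 -> (C,1)->write 1,move L,goto C. Now: state=C, head=-1, tape[-2..2]=01100 (head:  ^)
Step 6: in state C at pos -1, read 1 -> (C,1)->write 1,move L,goto C. Now: state=C, head=-2, tape[-3..2]=001100 (head:  ^)
Step 7: in state C at pos -2, read 0 -> (C,0)->write 1,move R,goto B. Now: state=B, head=-1, tape[-3..2]=011100 (head:   ^)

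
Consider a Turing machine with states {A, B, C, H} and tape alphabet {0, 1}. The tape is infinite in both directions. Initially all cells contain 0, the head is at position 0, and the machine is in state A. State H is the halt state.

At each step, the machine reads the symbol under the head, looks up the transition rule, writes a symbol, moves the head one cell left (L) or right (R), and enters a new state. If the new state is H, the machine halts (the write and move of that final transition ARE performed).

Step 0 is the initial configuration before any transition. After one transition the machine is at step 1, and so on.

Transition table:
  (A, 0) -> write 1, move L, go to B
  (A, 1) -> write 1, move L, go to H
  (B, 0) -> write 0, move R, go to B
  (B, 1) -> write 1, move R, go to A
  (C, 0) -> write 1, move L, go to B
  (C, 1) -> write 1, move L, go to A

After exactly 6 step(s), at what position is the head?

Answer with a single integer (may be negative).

Answer: 0

Derivation:
Step 1: in state A at pos 0, read 0 -> (A,0)->write 1,move L,goto B. Now: state=B, head=-1, tape[-2..1]=0010 (head:  ^)
Step 2: in state B at pos -1, read 0 -> (B,0)->write 0,move R,goto B. Now: state=B, head=0, tape[-2..1]=0010 (head:   ^)
Step 3: in state B at pos 0, read 1 -> (B,1)->write 1,move R,goto A. Now: state=A, head=1, tape[-2..2]=00100 (head:    ^)
Step 4: in state A at pos 1, read 0 -> (A,0)->write 1,move L,goto B. Now: state=B, head=0, tape[-2..2]=00110 (head:   ^)
Step 5: in state B at pos 0, read 1 -> (B,1)->write 1,move R,goto A. Now: state=A, head=1, tape[-2..2]=00110 (head:    ^)
Step 6: in state A at pos 1, read 1 -> (A,1)->write 1,move L,goto H. Now: state=H, head=0, tape[-2..2]=00110 (head:   ^)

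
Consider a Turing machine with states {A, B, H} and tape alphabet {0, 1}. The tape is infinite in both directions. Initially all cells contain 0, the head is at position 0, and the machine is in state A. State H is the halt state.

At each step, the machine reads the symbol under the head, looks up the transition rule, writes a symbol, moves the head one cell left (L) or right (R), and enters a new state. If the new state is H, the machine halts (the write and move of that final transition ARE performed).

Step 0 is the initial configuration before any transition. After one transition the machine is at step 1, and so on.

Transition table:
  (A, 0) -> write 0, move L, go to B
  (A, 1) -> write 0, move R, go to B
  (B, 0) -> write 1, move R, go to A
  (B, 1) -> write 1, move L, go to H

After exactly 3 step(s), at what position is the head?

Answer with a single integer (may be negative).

Step 1: in state A at pos 0, read 0 -> (A,0)->write 0,move L,goto B. Now: state=B, head=-1, tape[-2..1]=0000 (head:  ^)
Step 2: in state B at pos -1, read 0 -> (B,0)->write 1,move R,goto A. Now: state=A, head=0, tape[-2..1]=0100 (head:   ^)
Step 3: in state A at pos 0, read 0 -> (A,0)->write 0,move L,goto B. Now: state=B, head=-1, tape[-2..1]=0100 (head:  ^)

Answer: -1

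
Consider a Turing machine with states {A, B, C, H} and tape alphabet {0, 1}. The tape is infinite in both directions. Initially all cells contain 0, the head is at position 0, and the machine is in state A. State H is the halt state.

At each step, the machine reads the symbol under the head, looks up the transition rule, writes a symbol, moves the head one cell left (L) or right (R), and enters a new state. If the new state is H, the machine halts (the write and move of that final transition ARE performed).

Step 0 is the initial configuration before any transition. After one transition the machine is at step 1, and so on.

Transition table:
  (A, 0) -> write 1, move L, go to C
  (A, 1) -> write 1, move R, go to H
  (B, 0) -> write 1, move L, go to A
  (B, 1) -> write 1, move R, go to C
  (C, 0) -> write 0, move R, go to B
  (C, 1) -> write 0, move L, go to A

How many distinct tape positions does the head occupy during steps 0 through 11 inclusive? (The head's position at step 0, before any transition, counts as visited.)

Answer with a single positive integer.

Answer: 5

Derivation:
Step 1: in state A at pos 0, read 0 -> (A,0)->write 1,move L,goto C. Now: state=C, head=-1, tape[-2..1]=0010 (head:  ^)
Step 2: in state C at pos -1, read 0 -> (C,0)->write 0,move R,goto B. Now: state=B, head=0, tape[-2..1]=0010 (head:   ^)
Step 3: in state B at pos 0, read 1 -> (B,1)->write 1,move R,goto C. Now: state=C, head=1, tape[-2..2]=00100 (head:    ^)
Step 4: in state C at pos 1, read 0 -> (C,0)->write 0,move R,goto B. Now: state=B, head=2, tape[-2..3]=001000 (head:     ^)
Step 5: in state B at pos 2, read 0 -> (B,0)->write 1,move L,goto A. Now: state=A, head=1, tape[-2..3]=001010 (head:    ^)
Step 6: in state A at pos 1, read 0 -> (A,0)->write 1,move L,goto C. Now: state=C, head=0, tape[-2..3]=001110 (head:   ^)
Step 7: in state C at pos 0, read 1 -> (C,1)->write 0,move L,goto A. Now: state=A, head=-1, tape[-2..3]=000110 (head:  ^)
Step 8: in state A at pos -1, read 0 -> (A,0)->write 1,move L,goto C. Now: state=C, head=-2, tape[-3..3]=0010110 (head:  ^)
Step 9: in state C at pos -2, read 0 -> (C,0)->write 0,move R,goto B. Now: state=B, head=-1, tape[-3..3]=0010110 (head:   ^)
Step 10: in state B at pos -1, read 1 -> (B,1)->write 1,move R,goto C. Now: state=C, head=0, tape[-3..3]=0010110 (head:    ^)
Step 11: in state C at pos 0, read 0 -> (C,0)->write 0,move R,goto B. Now: state=B, head=1, tape[-3..3]=0010110 (head:     ^)
Head positions at steps 0..11: starting at 0, distinct positions visited = {-2, -1, 0, 1, 2} -> 5 position(s)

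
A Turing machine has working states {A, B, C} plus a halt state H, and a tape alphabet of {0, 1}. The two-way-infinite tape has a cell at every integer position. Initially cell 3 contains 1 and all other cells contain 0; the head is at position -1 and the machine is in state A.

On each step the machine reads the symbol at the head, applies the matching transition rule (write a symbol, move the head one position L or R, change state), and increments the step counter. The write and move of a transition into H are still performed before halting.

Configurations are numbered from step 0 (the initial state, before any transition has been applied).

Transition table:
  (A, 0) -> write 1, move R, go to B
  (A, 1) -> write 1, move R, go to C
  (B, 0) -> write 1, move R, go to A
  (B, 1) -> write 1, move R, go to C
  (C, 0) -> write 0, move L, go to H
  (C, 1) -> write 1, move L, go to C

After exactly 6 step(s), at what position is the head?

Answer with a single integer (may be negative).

Step 1: in state A at pos -1, read 0 -> (A,0)->write 1,move R,goto B. Now: state=B, head=0, tape[-2..4]=0100010 (head:   ^)
Step 2: in state B at pos 0, read 0 -> (B,0)->write 1,move R,goto A. Now: state=A, head=1, tape[-2..4]=0110010 (head:    ^)
Step 3: in state A at pos 1, read 0 -> (A,0)->write 1,move R,goto B. Now: state=B, head=2, tape[-2..4]=0111010 (head:     ^)
Step 4: in state B at pos 2, read 0 -> (B,0)->write 1,move R,goto A. Now: state=A, head=3, tape[-2..4]=0111110 (head:      ^)
Step 5: in state A at pos 3, read 1 -> (A,1)->write 1,move R,goto C. Now: state=C, head=4, tape[-2..5]=01111100 (head:       ^)
Step 6: in state C at pos 4, read 0 -> (C,0)->write 0,move L,goto H. Now: state=H, head=3, tape[-2..5]=01111100 (head:      ^)

Answer: 3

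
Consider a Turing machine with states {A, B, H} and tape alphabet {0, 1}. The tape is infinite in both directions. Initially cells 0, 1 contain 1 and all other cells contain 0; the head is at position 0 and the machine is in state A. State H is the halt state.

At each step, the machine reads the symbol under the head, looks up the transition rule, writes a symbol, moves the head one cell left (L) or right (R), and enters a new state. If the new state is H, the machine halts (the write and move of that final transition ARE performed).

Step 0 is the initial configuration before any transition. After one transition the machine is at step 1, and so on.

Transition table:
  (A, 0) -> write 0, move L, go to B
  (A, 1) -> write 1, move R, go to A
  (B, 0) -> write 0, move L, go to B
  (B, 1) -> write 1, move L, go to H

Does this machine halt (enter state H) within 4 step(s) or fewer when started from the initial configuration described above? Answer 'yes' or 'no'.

Step 1: in state A at pos 0, read 1 -> (A,1)->write 1,move R,goto A. Now: state=A, head=1, tape[-1..2]=0110 (head:   ^)
Step 2: in state A at pos 1, read 1 -> (A,1)->write 1,move R,goto A. Now: state=A, head=2, tape[-1..3]=01100 (head:    ^)
Step 3: in state A at pos 2, read 0 -> (A,0)->write 0,move L,goto B. Now: state=B, head=1, tape[-1..3]=01100 (head:   ^)
Step 4: in state B at pos 1, read 1 -> (B,1)->write 1,move L,goto H. Now: state=H, head=0, tape[-1..3]=01100 (head:  ^)
State H reached at step 4; 4 <= 4 -> yes

Answer: yes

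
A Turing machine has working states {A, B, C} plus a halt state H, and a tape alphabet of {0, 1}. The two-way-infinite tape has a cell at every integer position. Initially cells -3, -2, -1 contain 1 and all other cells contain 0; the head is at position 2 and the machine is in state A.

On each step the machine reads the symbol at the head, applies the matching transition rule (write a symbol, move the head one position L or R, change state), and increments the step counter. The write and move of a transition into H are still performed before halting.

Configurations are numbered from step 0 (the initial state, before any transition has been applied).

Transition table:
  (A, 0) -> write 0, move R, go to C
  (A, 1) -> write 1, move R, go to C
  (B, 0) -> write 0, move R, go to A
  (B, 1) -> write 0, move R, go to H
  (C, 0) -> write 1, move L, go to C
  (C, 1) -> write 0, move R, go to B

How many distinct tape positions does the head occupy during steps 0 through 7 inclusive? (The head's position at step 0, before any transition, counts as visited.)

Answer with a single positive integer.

Step 1: in state A at pos 2, read 0 -> (A,0)->write 0,move R,goto C. Now: state=C, head=3, tape[-4..4]=011100000 (head:        ^)
Step 2: in state C at pos 3, read 0 -> (C,0)->write 1,move L,goto C. Now: state=C, head=2, tape[-4..4]=011100010 (head:       ^)
Step 3: in state C at pos 2, read 0 -> (C,0)->write 1,move L,goto C. Now: state=C, head=1, tape[-4..4]=011100110 (head:      ^)
Step 4: in state C at pos 1, read 0 -> (C,0)->write 1,move L,goto C. Now: state=C, head=0, tape[-4..4]=011101110 (head:     ^)
Step 5: in state C at pos 0, read 0 -> (C,0)->write 1,move L,goto C. Now: state=C, head=-1, tape[-4..4]=011111110 (head:    ^)
Step 6: in state C at pos -1, read 1 -> (C,1)->write 0,move R,goto B. Now: state=B, head=0, tape[-4..4]=011011110 (head:     ^)
Step 7: in state B at pos 0, read 1 -> (B,1)->write 0,move R,goto H. Now: state=H, head=1, tape[-4..4]=011001110 (head:      ^)
Head positions at steps 0..7: starting at 2, distinct positions visited = {-1, 0, 1, 2, 3} -> 5 position(s)

Answer: 5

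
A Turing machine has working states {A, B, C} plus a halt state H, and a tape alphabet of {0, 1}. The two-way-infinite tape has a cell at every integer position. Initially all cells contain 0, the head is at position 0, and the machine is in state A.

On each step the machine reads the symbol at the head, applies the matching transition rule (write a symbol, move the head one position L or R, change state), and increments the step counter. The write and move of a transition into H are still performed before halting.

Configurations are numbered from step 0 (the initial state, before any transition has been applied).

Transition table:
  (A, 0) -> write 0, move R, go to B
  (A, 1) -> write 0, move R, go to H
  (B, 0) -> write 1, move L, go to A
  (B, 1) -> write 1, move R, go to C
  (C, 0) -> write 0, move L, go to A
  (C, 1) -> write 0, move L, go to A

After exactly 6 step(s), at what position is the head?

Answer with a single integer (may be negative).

Step 1: in state A at pos 0, read 0 -> (A,0)->write 0,move R,goto B. Now: state=B, head=1, tape[-1..2]=0000 (head:   ^)
Step 2: in state B at pos 1, read 0 -> (B,0)->write 1,move L,goto A. Now: state=A, head=0, tape[-1..2]=0010 (head:  ^)
Step 3: in state A at pos 0, read 0 -> (A,0)->write 0,move R,goto B. Now: state=B, head=1, tape[-1..2]=0010 (head:   ^)
Step 4: in state B at pos 1, read 1 -> (B,1)->write 1,move R,goto C. Now: state=C, head=2, tape[-1..3]=00100 (head:    ^)
Step 5: in state C at pos 2, read 0 -> (C,0)->write 0,move L,goto A. Now: state=A, head=1, tape[-1..3]=00100 (head:   ^)
Step 6: in state A at pos 1, read 1 -> (A,1)->write 0,move R,goto H. Now: state=H, head=2, tape[-1..3]=00000 (head:    ^)

Answer: 2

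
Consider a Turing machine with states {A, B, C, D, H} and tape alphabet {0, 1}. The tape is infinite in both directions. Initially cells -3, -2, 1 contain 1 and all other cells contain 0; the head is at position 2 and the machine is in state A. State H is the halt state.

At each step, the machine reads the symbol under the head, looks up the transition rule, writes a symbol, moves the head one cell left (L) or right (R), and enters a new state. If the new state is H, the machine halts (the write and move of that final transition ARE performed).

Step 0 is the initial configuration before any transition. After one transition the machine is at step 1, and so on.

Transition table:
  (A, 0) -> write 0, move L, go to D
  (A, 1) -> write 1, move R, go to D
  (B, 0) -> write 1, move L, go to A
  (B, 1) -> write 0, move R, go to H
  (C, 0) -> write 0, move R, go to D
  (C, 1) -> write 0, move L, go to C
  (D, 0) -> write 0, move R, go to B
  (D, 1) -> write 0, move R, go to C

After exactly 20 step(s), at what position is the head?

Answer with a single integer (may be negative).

Step 1: in state A at pos 2, read 0 -> (A,0)->write 0,move L,goto D. Now: state=D, head=1, tape[-4..3]=01100100 (head:      ^)
Step 2: in state D at pos 1, read 1 -> (D,1)->write 0,move R,goto C. Now: state=C, head=2, tape[-4..3]=01100000 (head:       ^)
Step 3: in state C at pos 2, read 0 -> (C,0)->write 0,move R,goto D. Now: state=D, head=3, tape[-4..4]=011000000 (head:        ^)
Step 4: in state D at pos 3, read 0 -> (D,0)->write 0,move R,goto B. Now: state=B, head=4, tape[-4..5]=0110000000 (head:         ^)
Step 5: in state B at pos 4, read 0 -> (B,0)->write 1,move L,goto A. Now: state=A, head=3, tape[-4..5]=0110000010 (head:        ^)
Step 6: in state A at pos 3, read 0 -> (A,0)->write 0,move L,goto D. Now: state=D, head=2, tape[-4..5]=0110000010 (head:       ^)
Step 7: in state D at pos 2, read 0 -> (D,0)->write 0,move R,goto B. Now: state=B, head=3, tape[-4..5]=0110000010 (head:        ^)
Step 8: in state B at pos 3, read 0 -> (B,0)->write 1,move L,goto A. Now: state=A, head=2, tape[-4..5]=0110000110 (head:       ^)
Step 9: in state A at pos 2, read 0 -> (A,0)->write 0,move L,goto D. Now: state=D, head=1, tape[-4..5]=0110000110 (head:      ^)
Step 10: in state D at pos 1, read 0 -> (D,0)->write 0,move R,goto B. Now: state=B, head=2, tape[-4..5]=0110000110 (head:       ^)
Step 11: in state B at pos 2, read 0 -> (B,0)->write 1,move L,goto A. Now: state=A, head=1, tape[-4..5]=0110001110 (head:      ^)
Step 12: in state A at pos 1, read 0 -> (A,0)->write 0,move L,goto D. Now: state=D, head=0, tape[-4..5]=0110001110 (head:     ^)
Step 13: in state D at pos 0, read 0 -> (D,0)->write 0,move R,goto B. Now: state=B, head=1, tape[-4..5]=0110001110 (head:      ^)
Step 14: in state B at pos 1, read 0 -> (B,0)->write 1,move L,goto A. Now: state=A, head=0, tape[-4..5]=0110011110 (head:     ^)
Step 15: in state A at pos 0, read 0 -> (A,0)->write 0,move L,goto D. Now: state=D, head=-1, tape[-4..5]=0110011110 (head:    ^)
Step 16: in state D at pos -1, read 0 -> (D,0)->write 0,move R,goto B. Now: state=B, head=0, tape[-4..5]=0110011110 (head:     ^)
Step 17: in state B at pos 0, read 0 -> (B,0)->write 1,move L,goto A. Now: state=A, head=-1, tape[-4..5]=0110111110 (head:    ^)
Step 18: in state A at pos -1, read 0 -> (A,0)->write 0,move L,goto D. Now: state=D, head=-2, tape[-4..5]=0110111110 (head:   ^)
Step 19: in state D at pos -2, read 1 -> (D,1)->write 0,move R,goto C. Now: state=C, head=-1, tape[-4..5]=0100111110 (head:    ^)
Step 20: in state C at pos -1, read 0 -> (C,0)->write 0,move R,goto D. Now: state=D, head=0, tape[-4..5]=0100111110 (head:     ^)

Answer: 0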